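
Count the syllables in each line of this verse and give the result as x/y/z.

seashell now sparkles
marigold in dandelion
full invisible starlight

5/8/7

Line 1: seashell(2) + now(1) + sparkles(2) = 5
Line 2: marigold(3) + in(1) + dandelion(4) = 8
Line 3: full(1) + invisible(4) + starlight(2) = 7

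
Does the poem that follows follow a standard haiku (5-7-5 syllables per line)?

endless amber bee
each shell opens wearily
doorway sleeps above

Line 1: "endless amber bee": 2+2+1 = 5 ✓
Line 2: "each shell opens wearily": 1+1+2+3 = 7 ✓
Line 3: "doorway sleeps above": 2+1+2 = 5 ✓

Yes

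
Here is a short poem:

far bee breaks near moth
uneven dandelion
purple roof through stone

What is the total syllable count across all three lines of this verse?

Line 1: "far bee breaks near moth": 1+1+1+1+1 = 5
Line 2: "uneven dandelion": 3+4 = 7
Line 3: "purple roof through stone": 2+1+1+1 = 5
Total: 5 + 7 + 5 = 17

17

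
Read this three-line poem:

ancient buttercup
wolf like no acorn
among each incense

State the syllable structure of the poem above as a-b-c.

Line 1: ancient(2) + buttercup(3) = 5
Line 2: wolf(1) + like(1) + no(1) + acorn(2) = 5
Line 3: among(2) + each(1) + incense(2) = 5

5-5-5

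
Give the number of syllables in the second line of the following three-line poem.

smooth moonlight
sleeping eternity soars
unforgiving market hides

7

The second line: sleeping(2) + eternity(4) + soars(1) = 7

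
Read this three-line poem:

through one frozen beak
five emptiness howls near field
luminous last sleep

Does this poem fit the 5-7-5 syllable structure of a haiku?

Yes

Line 1: through(1) + one(1) + frozen(2) + beak(1) = 5 ✓
Line 2: five(1) + emptiness(3) + howls(1) + near(1) + field(1) = 7 ✓
Line 3: luminous(3) + last(1) + sleep(1) = 5 ✓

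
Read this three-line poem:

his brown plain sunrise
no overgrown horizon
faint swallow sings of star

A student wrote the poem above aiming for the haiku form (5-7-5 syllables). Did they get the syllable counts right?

No

Line 1: "his brown plain sunrise": 1+1+1+2 = 5 ✓
Line 2: "no overgrown horizon": 1+3+3 = 7 ✓
Line 3: "faint swallow sings of star": 1+2+1+1+1 = 6 (expected 5)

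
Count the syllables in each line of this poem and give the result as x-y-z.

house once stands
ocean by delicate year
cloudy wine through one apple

3-7-7

Line 1: house(1) + once(1) + stands(1) = 3
Line 2: ocean(2) + by(1) + delicate(3) + year(1) = 7
Line 3: cloudy(2) + wine(1) + through(1) + one(1) + apple(2) = 7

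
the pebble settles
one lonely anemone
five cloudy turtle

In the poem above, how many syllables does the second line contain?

7

The second line: "one lonely anemone": 1+2+4 = 7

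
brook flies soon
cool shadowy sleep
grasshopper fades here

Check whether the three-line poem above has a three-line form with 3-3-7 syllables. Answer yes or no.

Line 1: brook (1), flies (1), soon (1) → 3 ✓
Line 2: cool (1), shadowy (3), sleep (1) → 5 (expected 3)
Line 3: grasshopper (3), fades (1), here (1) → 5 (expected 7)

No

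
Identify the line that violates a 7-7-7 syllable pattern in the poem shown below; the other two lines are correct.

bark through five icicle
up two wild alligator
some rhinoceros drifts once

Line 1: "bark through five icicle": 1+1+1+3 = 6 (expected 7)
Line 2: "up two wild alligator": 1+1+1+4 = 7 ✓
Line 3: "some rhinoceros drifts once": 1+4+1+1 = 7 ✓

The first line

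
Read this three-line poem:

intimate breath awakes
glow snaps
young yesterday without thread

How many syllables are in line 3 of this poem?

Line 3: young(1) + yesterday(3) + without(2) + thread(1) = 7

7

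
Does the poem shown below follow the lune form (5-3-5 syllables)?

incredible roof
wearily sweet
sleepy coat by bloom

Line 1: incredible(4) + roof(1) = 5 ✓
Line 2: wearily(3) + sweet(1) = 4 (expected 3)
Line 3: sleepy(2) + coat(1) + by(1) + bloom(1) = 5 ✓

No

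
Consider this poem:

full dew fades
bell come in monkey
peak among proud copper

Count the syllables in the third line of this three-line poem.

The third line: "peak among proud copper": 1+2+1+2 = 6

6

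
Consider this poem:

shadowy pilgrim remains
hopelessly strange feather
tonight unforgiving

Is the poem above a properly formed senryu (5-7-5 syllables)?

Line 1: shadowy(3) + pilgrim(2) + remains(2) = 7 (expected 5)
Line 2: hopelessly(3) + strange(1) + feather(2) = 6 (expected 7)
Line 3: tonight(2) + unforgiving(4) = 6 (expected 5)

No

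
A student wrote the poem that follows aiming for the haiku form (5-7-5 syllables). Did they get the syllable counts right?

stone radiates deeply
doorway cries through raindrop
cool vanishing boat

No

Line 1: stone(1) + radiates(3) + deeply(2) = 6 (expected 5)
Line 2: doorway(2) + cries(1) + through(1) + raindrop(2) = 6 (expected 7)
Line 3: cool(1) + vanishing(3) + boat(1) = 5 ✓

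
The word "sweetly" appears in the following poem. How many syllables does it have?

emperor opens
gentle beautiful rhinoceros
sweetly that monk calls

2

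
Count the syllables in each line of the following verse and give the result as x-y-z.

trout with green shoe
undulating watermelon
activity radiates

4-8-7

Line 1: trout(1) + with(1) + green(1) + shoe(1) = 4
Line 2: undulating(4) + watermelon(4) = 8
Line 3: activity(4) + radiates(3) = 7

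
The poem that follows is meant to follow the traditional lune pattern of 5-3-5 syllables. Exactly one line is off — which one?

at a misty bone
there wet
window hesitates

Line 1: "at a misty bone": 1+1+2+1 = 5 ✓
Line 2: "there wet": 1+1 = 2 (expected 3)
Line 3: "window hesitates": 2+3 = 5 ✓

The second line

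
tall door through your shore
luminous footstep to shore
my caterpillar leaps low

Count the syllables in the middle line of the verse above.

The middle line: "luminous footstep to shore": 3+2+1+1 = 7

7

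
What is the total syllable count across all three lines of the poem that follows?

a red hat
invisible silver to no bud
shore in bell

Line 1: a(1) + red(1) + hat(1) = 3
Line 2: invisible(4) + silver(2) + to(1) + no(1) + bud(1) = 9
Line 3: shore(1) + in(1) + bell(1) = 3
Total: 3 + 9 + 3 = 15

15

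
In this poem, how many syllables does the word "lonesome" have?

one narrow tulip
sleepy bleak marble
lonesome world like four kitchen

2

"lonesome" has 2 syllables.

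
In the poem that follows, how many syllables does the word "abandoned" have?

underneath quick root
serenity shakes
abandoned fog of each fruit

3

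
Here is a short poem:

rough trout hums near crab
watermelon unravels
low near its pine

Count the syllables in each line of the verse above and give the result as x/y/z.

5/7/4

Line 1: rough(1) + trout(1) + hums(1) + near(1) + crab(1) = 5
Line 2: watermelon(4) + unravels(3) = 7
Line 3: low(1) + near(1) + its(1) + pine(1) = 4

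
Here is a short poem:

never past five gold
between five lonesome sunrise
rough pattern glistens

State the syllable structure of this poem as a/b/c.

Line 1: never (2), past (1), five (1), gold (1) → 5
Line 2: between (2), five (1), lonesome (2), sunrise (2) → 7
Line 3: rough (1), pattern (2), glistens (2) → 5

5/7/5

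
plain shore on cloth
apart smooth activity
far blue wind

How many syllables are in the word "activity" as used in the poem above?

"activity" has 4 syllables.

4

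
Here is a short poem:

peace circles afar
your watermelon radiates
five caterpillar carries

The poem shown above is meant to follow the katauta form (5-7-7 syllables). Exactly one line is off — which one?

The second line

Line 1: "peace circles afar": 1+2+2 = 5 ✓
Line 2: "your watermelon radiates": 1+4+3 = 8 (expected 7)
Line 3: "five caterpillar carries": 1+4+2 = 7 ✓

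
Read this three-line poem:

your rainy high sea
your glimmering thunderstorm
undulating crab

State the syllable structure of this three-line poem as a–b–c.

5–7–5

Line 1: "your rainy high sea": 1+2+1+1 = 5
Line 2: "your glimmering thunderstorm": 1+3+3 = 7
Line 3: "undulating crab": 4+1 = 5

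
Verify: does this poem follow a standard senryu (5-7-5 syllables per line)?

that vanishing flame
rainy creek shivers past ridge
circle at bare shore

Yes

Line 1: that(1) + vanishing(3) + flame(1) = 5 ✓
Line 2: rainy(2) + creek(1) + shivers(2) + past(1) + ridge(1) = 7 ✓
Line 3: circle(2) + at(1) + bare(1) + shore(1) = 5 ✓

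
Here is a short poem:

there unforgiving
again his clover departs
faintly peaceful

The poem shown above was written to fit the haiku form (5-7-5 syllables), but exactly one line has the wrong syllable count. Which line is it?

Line 1: "there unforgiving": 1+4 = 5 ✓
Line 2: "again his clover departs": 2+1+2+2 = 7 ✓
Line 3: "faintly peaceful": 2+2 = 4 (expected 5)

Line 3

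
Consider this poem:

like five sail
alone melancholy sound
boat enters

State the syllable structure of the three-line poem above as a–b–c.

Line 1: "like five sail": 1+1+1 = 3
Line 2: "alone melancholy sound": 2+4+1 = 7
Line 3: "boat enters": 1+2 = 3

3–7–3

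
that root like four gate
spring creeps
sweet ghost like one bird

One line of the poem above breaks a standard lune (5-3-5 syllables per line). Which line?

Line 1: "that root like four gate": 1+1+1+1+1 = 5 ✓
Line 2: "spring creeps": 1+1 = 2 (expected 3)
Line 3: "sweet ghost like one bird": 1+1+1+1+1 = 5 ✓

Line 2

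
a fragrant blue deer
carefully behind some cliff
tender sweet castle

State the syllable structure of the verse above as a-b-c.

5-7-5

Line 1: a (1), fragrant (2), blue (1), deer (1) → 5
Line 2: carefully (3), behind (2), some (1), cliff (1) → 7
Line 3: tender (2), sweet (1), castle (2) → 5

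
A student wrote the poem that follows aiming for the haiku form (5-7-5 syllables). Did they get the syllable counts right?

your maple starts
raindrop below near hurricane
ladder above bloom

No

Line 1: "your maple starts": 1+2+1 = 4 (expected 5)
Line 2: "raindrop below near hurricane": 2+2+1+3 = 8 (expected 7)
Line 3: "ladder above bloom": 2+2+1 = 5 ✓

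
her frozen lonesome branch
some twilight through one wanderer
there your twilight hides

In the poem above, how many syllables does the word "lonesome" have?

2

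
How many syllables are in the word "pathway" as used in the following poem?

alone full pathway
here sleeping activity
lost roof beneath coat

2

"pathway" has 2 syllables.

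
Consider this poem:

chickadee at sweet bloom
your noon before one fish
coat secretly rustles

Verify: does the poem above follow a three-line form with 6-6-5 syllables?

No

Line 1: chickadee (3), at (1), sweet (1), bloom (1) → 6 ✓
Line 2: your (1), noon (1), before (2), one (1), fish (1) → 6 ✓
Line 3: coat (1), secretly (3), rustles (2) → 6 (expected 5)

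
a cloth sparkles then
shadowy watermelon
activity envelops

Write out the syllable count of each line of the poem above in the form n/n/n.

5/7/7

Line 1: a (1), cloth (1), sparkles (2), then (1) → 5
Line 2: shadowy (3), watermelon (4) → 7
Line 3: activity (4), envelops (3) → 7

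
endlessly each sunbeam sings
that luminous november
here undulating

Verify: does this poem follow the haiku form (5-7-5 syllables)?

Line 1: endlessly (3), each (1), sunbeam (2), sings (1) → 7 (expected 5)
Line 2: that (1), luminous (3), november (3) → 7 ✓
Line 3: here (1), undulating (4) → 5 ✓

No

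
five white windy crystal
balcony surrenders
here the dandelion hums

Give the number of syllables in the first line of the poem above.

The first line: five(1) + white(1) + windy(2) + crystal(2) = 6

6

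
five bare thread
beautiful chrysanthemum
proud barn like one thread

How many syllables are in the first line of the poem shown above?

The first line: five(1) + bare(1) + thread(1) = 3

3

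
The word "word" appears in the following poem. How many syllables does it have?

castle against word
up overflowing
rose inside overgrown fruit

1

"word" has 1 syllable.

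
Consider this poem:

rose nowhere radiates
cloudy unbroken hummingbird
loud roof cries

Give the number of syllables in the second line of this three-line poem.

The second line: cloudy (2), unbroken (3), hummingbird (3) → 8

8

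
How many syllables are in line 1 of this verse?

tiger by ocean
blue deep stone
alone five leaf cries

Line 1: tiger(2) + by(1) + ocean(2) = 5

5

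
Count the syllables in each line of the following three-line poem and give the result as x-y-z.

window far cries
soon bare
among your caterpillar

4-2-7

Line 1: window(2) + far(1) + cries(1) = 4
Line 2: soon(1) + bare(1) = 2
Line 3: among(2) + your(1) + caterpillar(4) = 7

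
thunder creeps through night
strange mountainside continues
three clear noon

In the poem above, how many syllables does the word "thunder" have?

2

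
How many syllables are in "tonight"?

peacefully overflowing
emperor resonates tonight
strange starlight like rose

2

"tonight" has 2 syllables.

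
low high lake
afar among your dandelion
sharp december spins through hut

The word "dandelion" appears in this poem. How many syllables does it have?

4

"dandelion" has 4 syllables.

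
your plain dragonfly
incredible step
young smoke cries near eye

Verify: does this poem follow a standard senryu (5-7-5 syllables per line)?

Line 1: "your plain dragonfly": 1+1+3 = 5 ✓
Line 2: "incredible step": 4+1 = 5 (expected 7)
Line 3: "young smoke cries near eye": 1+1+1+1+1 = 5 ✓

No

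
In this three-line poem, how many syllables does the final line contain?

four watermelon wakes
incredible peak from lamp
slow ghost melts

The final line: slow(1) + ghost(1) + melts(1) = 3

3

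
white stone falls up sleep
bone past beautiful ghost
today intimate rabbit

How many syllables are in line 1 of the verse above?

5

Line 1: white (1), stone (1), falls (1), up (1), sleep (1) → 5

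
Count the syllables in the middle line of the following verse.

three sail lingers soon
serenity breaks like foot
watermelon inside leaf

The middle line: "serenity breaks like foot": 4+1+1+1 = 7

7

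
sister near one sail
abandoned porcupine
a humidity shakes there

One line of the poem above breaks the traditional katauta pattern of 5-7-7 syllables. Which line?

Line 1: "sister near one sail": 2+1+1+1 = 5 ✓
Line 2: "abandoned porcupine": 3+3 = 6 (expected 7)
Line 3: "a humidity shakes there": 1+4+1+1 = 7 ✓

Line 2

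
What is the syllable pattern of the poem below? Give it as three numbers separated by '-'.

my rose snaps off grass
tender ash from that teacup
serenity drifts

Line 1: "my rose snaps off grass": 1+1+1+1+1 = 5
Line 2: "tender ash from that teacup": 2+1+1+1+2 = 7
Line 3: "serenity drifts": 4+1 = 5

5-7-5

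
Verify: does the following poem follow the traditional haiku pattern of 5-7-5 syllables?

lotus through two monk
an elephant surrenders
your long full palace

Line 1: lotus(2) + through(1) + two(1) + monk(1) = 5 ✓
Line 2: an(1) + elephant(3) + surrenders(3) = 7 ✓
Line 3: your(1) + long(1) + full(1) + palace(2) = 5 ✓

Yes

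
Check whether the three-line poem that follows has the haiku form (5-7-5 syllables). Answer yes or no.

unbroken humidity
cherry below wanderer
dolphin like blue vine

No

Line 1: "unbroken humidity": 3+4 = 7 (expected 5)
Line 2: "cherry below wanderer": 2+2+3 = 7 ✓
Line 3: "dolphin like blue vine": 2+1+1+1 = 5 ✓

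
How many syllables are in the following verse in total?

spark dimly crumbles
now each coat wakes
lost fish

Line 1: "spark dimly crumbles": 1+2+2 = 5
Line 2: "now each coat wakes": 1+1+1+1 = 4
Line 3: "lost fish": 1+1 = 2
Total: 5 + 4 + 2 = 11

11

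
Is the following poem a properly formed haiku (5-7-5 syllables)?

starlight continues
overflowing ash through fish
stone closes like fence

Line 1: "starlight continues": 2+3 = 5 ✓
Line 2: "overflowing ash through fish": 4+1+1+1 = 7 ✓
Line 3: "stone closes like fence": 1+2+1+1 = 5 ✓

Yes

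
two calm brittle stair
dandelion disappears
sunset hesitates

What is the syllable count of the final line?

5

The final line: sunset(2) + hesitates(3) = 5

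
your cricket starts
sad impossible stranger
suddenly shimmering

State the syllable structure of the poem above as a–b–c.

4–7–6

Line 1: your (1), cricket (2), starts (1) → 4
Line 2: sad (1), impossible (4), stranger (2) → 7
Line 3: suddenly (3), shimmering (3) → 6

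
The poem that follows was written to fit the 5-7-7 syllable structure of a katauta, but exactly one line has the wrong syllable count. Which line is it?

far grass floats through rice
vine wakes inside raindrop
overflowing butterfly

Line 2

Line 1: far(1) + grass(1) + floats(1) + through(1) + rice(1) = 5 ✓
Line 2: vine(1) + wakes(1) + inside(2) + raindrop(2) = 6 (expected 7)
Line 3: overflowing(4) + butterfly(3) = 7 ✓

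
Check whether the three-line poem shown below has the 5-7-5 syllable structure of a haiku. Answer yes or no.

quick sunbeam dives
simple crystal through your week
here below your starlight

Line 1: quick(1) + sunbeam(2) + dives(1) = 4 (expected 5)
Line 2: simple(2) + crystal(2) + through(1) + your(1) + week(1) = 7 ✓
Line 3: here(1) + below(2) + your(1) + starlight(2) = 6 (expected 5)

No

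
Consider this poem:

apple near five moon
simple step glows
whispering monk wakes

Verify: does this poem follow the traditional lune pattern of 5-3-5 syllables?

No

Line 1: apple (2), near (1), five (1), moon (1) → 5 ✓
Line 2: simple (2), step (1), glows (1) → 4 (expected 3)
Line 3: whispering (3), monk (1), wakes (1) → 5 ✓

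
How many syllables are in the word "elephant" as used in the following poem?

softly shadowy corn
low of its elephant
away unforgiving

"elephant" has 3 syllables.

3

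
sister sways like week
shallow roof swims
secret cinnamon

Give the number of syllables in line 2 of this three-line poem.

Line 2: shallow(2) + roof(1) + swims(1) = 4

4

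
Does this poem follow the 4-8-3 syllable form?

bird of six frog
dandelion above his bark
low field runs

Yes

Line 1: bird(1) + of(1) + six(1) + frog(1) = 4 ✓
Line 2: dandelion(4) + above(2) + his(1) + bark(1) = 8 ✓
Line 3: low(1) + field(1) + runs(1) = 3 ✓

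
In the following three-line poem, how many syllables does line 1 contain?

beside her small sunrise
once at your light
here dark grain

Line 1: beside(2) + her(1) + small(1) + sunrise(2) = 6

6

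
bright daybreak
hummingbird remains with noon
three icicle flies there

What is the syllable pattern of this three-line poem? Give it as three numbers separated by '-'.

3-7-6

Line 1: bright (1), daybreak (2) → 3
Line 2: hummingbird (3), remains (2), with (1), noon (1) → 7
Line 3: three (1), icicle (3), flies (1), there (1) → 6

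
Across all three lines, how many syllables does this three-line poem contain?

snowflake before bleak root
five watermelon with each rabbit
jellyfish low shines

20

Line 1: snowflake (2), before (2), bleak (1), root (1) → 6
Line 2: five (1), watermelon (4), with (1), each (1), rabbit (2) → 9
Line 3: jellyfish (3), low (1), shines (1) → 5
Total: 6 + 9 + 5 = 20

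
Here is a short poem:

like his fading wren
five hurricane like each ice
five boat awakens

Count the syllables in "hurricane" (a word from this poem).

"hurricane" has 3 syllables.

3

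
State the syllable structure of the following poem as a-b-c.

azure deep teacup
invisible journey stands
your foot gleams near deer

Line 1: azure (2), deep (1), teacup (2) → 5
Line 2: invisible (4), journey (2), stands (1) → 7
Line 3: your (1), foot (1), gleams (1), near (1), deer (1) → 5

5-7-5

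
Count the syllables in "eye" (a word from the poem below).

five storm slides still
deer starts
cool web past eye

"eye" has 1 syllable.

1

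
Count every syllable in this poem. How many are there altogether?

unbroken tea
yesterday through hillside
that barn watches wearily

17

Line 1: "unbroken tea": 3+1 = 4
Line 2: "yesterday through hillside": 3+1+2 = 6
Line 3: "that barn watches wearily": 1+1+2+3 = 7
Total: 4 + 6 + 7 = 17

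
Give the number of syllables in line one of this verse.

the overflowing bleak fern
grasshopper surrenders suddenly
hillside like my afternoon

Line one: "the overflowing bleak fern": 1+4+1+1 = 7

7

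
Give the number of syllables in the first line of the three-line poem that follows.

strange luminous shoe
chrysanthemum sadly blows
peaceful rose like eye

The first line: "strange luminous shoe": 1+3+1 = 5

5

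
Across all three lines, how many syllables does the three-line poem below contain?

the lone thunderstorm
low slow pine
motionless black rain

Line 1: the (1), lone (1), thunderstorm (3) → 5
Line 2: low (1), slow (1), pine (1) → 3
Line 3: motionless (3), black (1), rain (1) → 5
Total: 5 + 3 + 5 = 13

13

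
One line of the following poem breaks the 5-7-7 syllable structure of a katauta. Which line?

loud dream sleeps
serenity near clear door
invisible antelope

Line 1: loud(1) + dream(1) + sleeps(1) = 3 (expected 5)
Line 2: serenity(4) + near(1) + clear(1) + door(1) = 7 ✓
Line 3: invisible(4) + antelope(3) = 7 ✓

Line 1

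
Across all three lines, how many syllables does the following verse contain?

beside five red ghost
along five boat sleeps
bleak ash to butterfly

16

Line 1: beside (2), five (1), red (1), ghost (1) → 5
Line 2: along (2), five (1), boat (1), sleeps (1) → 5
Line 3: bleak (1), ash (1), to (1), butterfly (3) → 6
Total: 5 + 5 + 6 = 16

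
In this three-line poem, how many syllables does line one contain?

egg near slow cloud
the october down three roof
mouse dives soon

4

Line one: egg(1) + near(1) + slow(1) + cloud(1) = 4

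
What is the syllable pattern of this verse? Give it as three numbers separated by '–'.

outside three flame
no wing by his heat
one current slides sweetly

4–5–6

Line 1: outside(2) + three(1) + flame(1) = 4
Line 2: no(1) + wing(1) + by(1) + his(1) + heat(1) = 5
Line 3: one(1) + current(2) + slides(1) + sweetly(2) = 6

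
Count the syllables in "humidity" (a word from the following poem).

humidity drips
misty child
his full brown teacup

4

"humidity" has 4 syllables.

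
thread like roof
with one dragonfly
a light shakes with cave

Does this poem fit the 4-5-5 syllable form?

Line 1: "thread like roof": 1+1+1 = 3 (expected 4)
Line 2: "with one dragonfly": 1+1+3 = 5 ✓
Line 3: "a light shakes with cave": 1+1+1+1+1 = 5 ✓

No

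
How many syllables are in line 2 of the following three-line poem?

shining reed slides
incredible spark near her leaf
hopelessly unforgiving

8

Line 2: "incredible spark near her leaf": 4+1+1+1+1 = 8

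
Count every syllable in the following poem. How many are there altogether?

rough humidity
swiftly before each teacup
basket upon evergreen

19

Line 1: rough (1), humidity (4) → 5
Line 2: swiftly (2), before (2), each (1), teacup (2) → 7
Line 3: basket (2), upon (2), evergreen (3) → 7
Total: 5 + 7 + 7 = 19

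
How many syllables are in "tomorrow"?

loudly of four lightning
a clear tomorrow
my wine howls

3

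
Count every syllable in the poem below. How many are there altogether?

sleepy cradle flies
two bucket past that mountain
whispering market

17

Line 1: sleepy (2), cradle (2), flies (1) → 5
Line 2: two (1), bucket (2), past (1), that (1), mountain (2) → 7
Line 3: whispering (3), market (2) → 5
Total: 5 + 7 + 5 = 17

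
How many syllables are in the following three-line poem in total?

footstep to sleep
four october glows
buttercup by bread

Line 1: footstep (2), to (1), sleep (1) → 4
Line 2: four (1), october (3), glows (1) → 5
Line 3: buttercup (3), by (1), bread (1) → 5
Total: 4 + 5 + 5 = 14

14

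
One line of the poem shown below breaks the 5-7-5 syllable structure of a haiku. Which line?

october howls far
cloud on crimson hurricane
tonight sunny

Line 1: october (3), howls (1), far (1) → 5 ✓
Line 2: cloud (1), on (1), crimson (2), hurricane (3) → 7 ✓
Line 3: tonight (2), sunny (2) → 4 (expected 5)

The third line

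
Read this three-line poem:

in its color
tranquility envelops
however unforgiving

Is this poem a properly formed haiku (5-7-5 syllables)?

No

Line 1: in (1), its (1), color (2) → 4 (expected 5)
Line 2: tranquility (4), envelops (3) → 7 ✓
Line 3: however (3), unforgiving (4) → 7 (expected 5)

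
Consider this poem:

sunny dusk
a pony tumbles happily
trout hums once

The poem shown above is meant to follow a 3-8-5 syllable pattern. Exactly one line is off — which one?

Line 3

Line 1: sunny (2), dusk (1) → 3 ✓
Line 2: a (1), pony (2), tumbles (2), happily (3) → 8 ✓
Line 3: trout (1), hums (1), once (1) → 3 (expected 5)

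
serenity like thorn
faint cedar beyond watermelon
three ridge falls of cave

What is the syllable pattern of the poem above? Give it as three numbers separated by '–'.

Line 1: "serenity like thorn": 4+1+1 = 6
Line 2: "faint cedar beyond watermelon": 1+2+2+4 = 9
Line 3: "three ridge falls of cave": 1+1+1+1+1 = 5

6–9–5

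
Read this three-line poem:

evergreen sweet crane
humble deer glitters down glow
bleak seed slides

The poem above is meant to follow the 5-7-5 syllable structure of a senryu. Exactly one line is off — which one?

Line 3

Line 1: evergreen(3) + sweet(1) + crane(1) = 5 ✓
Line 2: humble(2) + deer(1) + glitters(2) + down(1) + glow(1) = 7 ✓
Line 3: bleak(1) + seed(1) + slides(1) = 3 (expected 5)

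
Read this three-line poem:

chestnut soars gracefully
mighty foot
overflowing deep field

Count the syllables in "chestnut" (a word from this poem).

2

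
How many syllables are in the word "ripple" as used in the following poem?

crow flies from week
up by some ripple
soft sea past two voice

"ripple" has 2 syllables.

2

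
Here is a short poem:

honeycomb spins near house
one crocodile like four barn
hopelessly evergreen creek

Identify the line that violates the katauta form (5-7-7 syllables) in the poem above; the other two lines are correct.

Line 1: honeycomb(3) + spins(1) + near(1) + house(1) = 6 (expected 5)
Line 2: one(1) + crocodile(3) + like(1) + four(1) + barn(1) = 7 ✓
Line 3: hopelessly(3) + evergreen(3) + creek(1) = 7 ✓

The first line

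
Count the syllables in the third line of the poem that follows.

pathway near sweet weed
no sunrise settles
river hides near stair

The third line: river (2), hides (1), near (1), stair (1) → 5

5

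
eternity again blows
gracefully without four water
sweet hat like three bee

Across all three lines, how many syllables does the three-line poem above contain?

20

Line 1: "eternity again blows": 4+2+1 = 7
Line 2: "gracefully without four water": 3+2+1+2 = 8
Line 3: "sweet hat like three bee": 1+1+1+1+1 = 5
Total: 7 + 8 + 5 = 20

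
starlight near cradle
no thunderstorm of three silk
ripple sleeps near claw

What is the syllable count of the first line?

The first line: starlight (2), near (1), cradle (2) → 5

5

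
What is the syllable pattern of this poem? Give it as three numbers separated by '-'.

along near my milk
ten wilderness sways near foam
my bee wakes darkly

5-7-5

Line 1: "along near my milk": 2+1+1+1 = 5
Line 2: "ten wilderness sways near foam": 1+3+1+1+1 = 7
Line 3: "my bee wakes darkly": 1+1+1+2 = 5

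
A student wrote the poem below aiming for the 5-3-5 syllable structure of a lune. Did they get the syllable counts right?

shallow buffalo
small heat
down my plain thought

Line 1: "shallow buffalo": 2+3 = 5 ✓
Line 2: "small heat": 1+1 = 2 (expected 3)
Line 3: "down my plain thought": 1+1+1+1 = 4 (expected 5)

No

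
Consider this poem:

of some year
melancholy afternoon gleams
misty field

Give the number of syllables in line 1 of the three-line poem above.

3

Line 1: of(1) + some(1) + year(1) = 3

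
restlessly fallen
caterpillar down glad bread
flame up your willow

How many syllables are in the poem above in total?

17

Line 1: "restlessly fallen": 3+2 = 5
Line 2: "caterpillar down glad bread": 4+1+1+1 = 7
Line 3: "flame up your willow": 1+1+1+2 = 5
Total: 5 + 7 + 5 = 17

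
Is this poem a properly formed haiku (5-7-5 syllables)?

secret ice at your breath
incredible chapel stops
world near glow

No

Line 1: secret(2) + ice(1) + at(1) + your(1) + breath(1) = 6 (expected 5)
Line 2: incredible(4) + chapel(2) + stops(1) = 7 ✓
Line 3: world(1) + near(1) + glow(1) = 3 (expected 5)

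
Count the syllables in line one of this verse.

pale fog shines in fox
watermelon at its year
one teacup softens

5

Line one: pale (1), fog (1), shines (1), in (1), fox (1) → 5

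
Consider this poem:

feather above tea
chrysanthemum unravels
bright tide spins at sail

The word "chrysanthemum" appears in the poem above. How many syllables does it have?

4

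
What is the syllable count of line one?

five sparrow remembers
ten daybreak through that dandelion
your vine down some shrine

Line one: five (1), sparrow (2), remembers (3) → 6

6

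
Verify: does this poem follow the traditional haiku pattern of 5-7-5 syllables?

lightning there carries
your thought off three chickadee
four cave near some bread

Line 1: lightning(2) + there(1) + carries(2) = 5 ✓
Line 2: your(1) + thought(1) + off(1) + three(1) + chickadee(3) = 7 ✓
Line 3: four(1) + cave(1) + near(1) + some(1) + bread(1) = 5 ✓

Yes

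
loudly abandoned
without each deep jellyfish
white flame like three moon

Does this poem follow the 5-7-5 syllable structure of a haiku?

Yes

Line 1: loudly (2), abandoned (3) → 5 ✓
Line 2: without (2), each (1), deep (1), jellyfish (3) → 7 ✓
Line 3: white (1), flame (1), like (1), three (1), moon (1) → 5 ✓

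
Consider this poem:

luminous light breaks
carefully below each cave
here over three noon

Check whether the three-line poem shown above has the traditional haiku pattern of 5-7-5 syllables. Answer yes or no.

Line 1: "luminous light breaks": 3+1+1 = 5 ✓
Line 2: "carefully below each cave": 3+2+1+1 = 7 ✓
Line 3: "here over three noon": 1+2+1+1 = 5 ✓

Yes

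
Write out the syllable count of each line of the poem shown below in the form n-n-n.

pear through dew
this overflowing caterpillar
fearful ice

3-9-3

Line 1: "pear through dew": 1+1+1 = 3
Line 2: "this overflowing caterpillar": 1+4+4 = 9
Line 3: "fearful ice": 2+1 = 3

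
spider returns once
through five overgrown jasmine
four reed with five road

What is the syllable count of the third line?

The third line: four (1), reed (1), with (1), five (1), road (1) → 5

5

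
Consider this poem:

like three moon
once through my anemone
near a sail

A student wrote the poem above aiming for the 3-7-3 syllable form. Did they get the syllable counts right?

Line 1: like (1), three (1), moon (1) → 3 ✓
Line 2: once (1), through (1), my (1), anemone (4) → 7 ✓
Line 3: near (1), a (1), sail (1) → 3 ✓

Yes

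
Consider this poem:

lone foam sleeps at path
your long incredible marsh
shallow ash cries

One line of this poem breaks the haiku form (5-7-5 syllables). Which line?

Line 1: lone(1) + foam(1) + sleeps(1) + at(1) + path(1) = 5 ✓
Line 2: your(1) + long(1) + incredible(4) + marsh(1) = 7 ✓
Line 3: shallow(2) + ash(1) + cries(1) = 4 (expected 5)

The third line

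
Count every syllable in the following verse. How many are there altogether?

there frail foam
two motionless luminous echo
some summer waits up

17

Line 1: there(1) + frail(1) + foam(1) = 3
Line 2: two(1) + motionless(3) + luminous(3) + echo(2) = 9
Line 3: some(1) + summer(2) + waits(1) + up(1) = 5
Total: 3 + 9 + 5 = 17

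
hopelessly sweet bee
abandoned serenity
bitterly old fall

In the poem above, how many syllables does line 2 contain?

7

Line 2: abandoned(3) + serenity(4) = 7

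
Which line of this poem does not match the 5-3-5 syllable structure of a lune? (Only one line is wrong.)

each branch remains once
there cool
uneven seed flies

Line 1: each (1), branch (1), remains (2), once (1) → 5 ✓
Line 2: there (1), cool (1) → 2 (expected 3)
Line 3: uneven (3), seed (1), flies (1) → 5 ✓

The second line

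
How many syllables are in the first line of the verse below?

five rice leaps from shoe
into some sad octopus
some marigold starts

5

The first line: "five rice leaps from shoe": 1+1+1+1+1 = 5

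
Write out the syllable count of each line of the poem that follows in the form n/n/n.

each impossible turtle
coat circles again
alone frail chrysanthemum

Line 1: each(1) + impossible(4) + turtle(2) = 7
Line 2: coat(1) + circles(2) + again(2) = 5
Line 3: alone(2) + frail(1) + chrysanthemum(4) = 7

7/5/7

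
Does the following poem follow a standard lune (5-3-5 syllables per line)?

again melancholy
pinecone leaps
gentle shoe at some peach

Line 1: "again melancholy": 2+4 = 6 (expected 5)
Line 2: "pinecone leaps": 2+1 = 3 ✓
Line 3: "gentle shoe at some peach": 2+1+1+1+1 = 6 (expected 5)

No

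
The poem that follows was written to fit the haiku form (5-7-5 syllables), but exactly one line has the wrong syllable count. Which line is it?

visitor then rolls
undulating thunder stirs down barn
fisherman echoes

Line 1: visitor(3) + then(1) + rolls(1) = 5 ✓
Line 2: undulating(4) + thunder(2) + stirs(1) + down(1) + barn(1) = 9 (expected 7)
Line 3: fisherman(3) + echoes(2) = 5 ✓

Line 2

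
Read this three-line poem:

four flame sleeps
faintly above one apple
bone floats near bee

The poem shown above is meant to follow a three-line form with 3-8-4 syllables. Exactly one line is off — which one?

Line 2

Line 1: four (1), flame (1), sleeps (1) → 3 ✓
Line 2: faintly (2), above (2), one (1), apple (2) → 7 (expected 8)
Line 3: bone (1), floats (1), near (1), bee (1) → 4 ✓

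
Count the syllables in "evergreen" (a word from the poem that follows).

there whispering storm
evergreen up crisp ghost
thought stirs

3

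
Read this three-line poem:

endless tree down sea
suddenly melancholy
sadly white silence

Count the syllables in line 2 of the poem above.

7

Line 2: "suddenly melancholy": 3+4 = 7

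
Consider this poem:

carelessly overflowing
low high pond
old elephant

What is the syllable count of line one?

7

Line one: "carelessly overflowing": 3+4 = 7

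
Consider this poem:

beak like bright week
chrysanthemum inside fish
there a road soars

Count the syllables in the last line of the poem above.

The last line: "there a road soars": 1+1+1+1 = 4

4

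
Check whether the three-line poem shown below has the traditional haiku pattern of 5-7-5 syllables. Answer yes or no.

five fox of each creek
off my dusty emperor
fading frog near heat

Yes

Line 1: "five fox of each creek": 1+1+1+1+1 = 5 ✓
Line 2: "off my dusty emperor": 1+1+2+3 = 7 ✓
Line 3: "fading frog near heat": 2+1+1+1 = 5 ✓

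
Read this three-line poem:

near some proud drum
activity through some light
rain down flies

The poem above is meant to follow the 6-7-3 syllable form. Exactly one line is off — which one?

Line 1: near (1), some (1), proud (1), drum (1) → 4 (expected 6)
Line 2: activity (4), through (1), some (1), light (1) → 7 ✓
Line 3: rain (1), down (1), flies (1) → 3 ✓

The first line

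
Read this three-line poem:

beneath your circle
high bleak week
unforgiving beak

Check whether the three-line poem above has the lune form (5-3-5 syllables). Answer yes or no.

Yes

Line 1: beneath (2), your (1), circle (2) → 5 ✓
Line 2: high (1), bleak (1), week (1) → 3 ✓
Line 3: unforgiving (4), beak (1) → 5 ✓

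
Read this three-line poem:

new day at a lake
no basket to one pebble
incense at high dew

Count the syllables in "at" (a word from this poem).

1

"at" has 1 syllable.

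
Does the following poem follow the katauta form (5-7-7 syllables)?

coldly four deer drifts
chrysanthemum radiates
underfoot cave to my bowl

Line 1: coldly (2), four (1), deer (1), drifts (1) → 5 ✓
Line 2: chrysanthemum (4), radiates (3) → 7 ✓
Line 3: underfoot (3), cave (1), to (1), my (1), bowl (1) → 7 ✓

Yes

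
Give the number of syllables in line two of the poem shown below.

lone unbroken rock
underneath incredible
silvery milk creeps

7

Line two: underneath(3) + incredible(4) = 7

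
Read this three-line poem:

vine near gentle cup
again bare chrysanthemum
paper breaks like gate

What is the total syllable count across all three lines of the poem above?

Line 1: vine(1) + near(1) + gentle(2) + cup(1) = 5
Line 2: again(2) + bare(1) + chrysanthemum(4) = 7
Line 3: paper(2) + breaks(1) + like(1) + gate(1) = 5
Total: 5 + 7 + 5 = 17

17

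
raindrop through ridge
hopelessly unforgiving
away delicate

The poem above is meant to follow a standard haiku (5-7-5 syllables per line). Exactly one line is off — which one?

The first line

Line 1: raindrop(2) + through(1) + ridge(1) = 4 (expected 5)
Line 2: hopelessly(3) + unforgiving(4) = 7 ✓
Line 3: away(2) + delicate(3) = 5 ✓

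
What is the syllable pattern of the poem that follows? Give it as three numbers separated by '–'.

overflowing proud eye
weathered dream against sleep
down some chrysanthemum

6–6–6

Line 1: "overflowing proud eye": 4+1+1 = 6
Line 2: "weathered dream against sleep": 2+1+2+1 = 6
Line 3: "down some chrysanthemum": 1+1+4 = 6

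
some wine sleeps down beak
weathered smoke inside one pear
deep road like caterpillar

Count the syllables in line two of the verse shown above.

7

Line two: "weathered smoke inside one pear": 2+1+2+1+1 = 7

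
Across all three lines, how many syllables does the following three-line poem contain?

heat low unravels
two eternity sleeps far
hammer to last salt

Line 1: heat (1), low (1), unravels (3) → 5
Line 2: two (1), eternity (4), sleeps (1), far (1) → 7
Line 3: hammer (2), to (1), last (1), salt (1) → 5
Total: 5 + 7 + 5 = 17

17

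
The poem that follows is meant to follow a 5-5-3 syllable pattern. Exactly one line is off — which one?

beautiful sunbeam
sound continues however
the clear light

Line 1: "beautiful sunbeam": 3+2 = 5 ✓
Line 2: "sound continues however": 1+3+3 = 7 (expected 5)
Line 3: "the clear light": 1+1+1 = 3 ✓

The second line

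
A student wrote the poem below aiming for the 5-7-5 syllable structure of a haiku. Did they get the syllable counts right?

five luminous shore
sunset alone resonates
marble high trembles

Line 1: five(1) + luminous(3) + shore(1) = 5 ✓
Line 2: sunset(2) + alone(2) + resonates(3) = 7 ✓
Line 3: marble(2) + high(1) + trembles(2) = 5 ✓

Yes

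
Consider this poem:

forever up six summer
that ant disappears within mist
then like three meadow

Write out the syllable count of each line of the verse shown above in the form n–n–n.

7–8–5

Line 1: forever(3) + up(1) + six(1) + summer(2) = 7
Line 2: that(1) + ant(1) + disappears(3) + within(2) + mist(1) = 8
Line 3: then(1) + like(1) + three(1) + meadow(2) = 5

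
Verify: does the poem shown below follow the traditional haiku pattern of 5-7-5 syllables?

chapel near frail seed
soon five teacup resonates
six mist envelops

Line 1: "chapel near frail seed": 2+1+1+1 = 5 ✓
Line 2: "soon five teacup resonates": 1+1+2+3 = 7 ✓
Line 3: "six mist envelops": 1+1+3 = 5 ✓

Yes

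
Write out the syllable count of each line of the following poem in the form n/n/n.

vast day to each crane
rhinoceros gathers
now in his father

Line 1: vast(1) + day(1) + to(1) + each(1) + crane(1) = 5
Line 2: rhinoceros(4) + gathers(2) = 6
Line 3: now(1) + in(1) + his(1) + father(2) = 5

5/6/5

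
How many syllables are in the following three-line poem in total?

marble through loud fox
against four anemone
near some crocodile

17

Line 1: marble (2), through (1), loud (1), fox (1) → 5
Line 2: against (2), four (1), anemone (4) → 7
Line 3: near (1), some (1), crocodile (3) → 5
Total: 5 + 7 + 5 = 17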